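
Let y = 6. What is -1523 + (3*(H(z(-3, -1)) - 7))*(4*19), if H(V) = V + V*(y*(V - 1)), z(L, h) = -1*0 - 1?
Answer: -611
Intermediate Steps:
z(L, h) = -1 (z(L, h) = 0 - 1 = -1)
H(V) = V + V*(-6 + 6*V) (H(V) = V + V*(6*(V - 1)) = V + V*(6*(-1 + V)) = V + V*(-6 + 6*V))
-1523 + (3*(H(z(-3, -1)) - 7))*(4*19) = -1523 + (3*(-(-5 + 6*(-1)) - 7))*(4*19) = -1523 + (3*(-(-5 - 6) - 7))*76 = -1523 + (3*(-1*(-11) - 7))*76 = -1523 + (3*(11 - 7))*76 = -1523 + (3*4)*76 = -1523 + 12*76 = -1523 + 912 = -611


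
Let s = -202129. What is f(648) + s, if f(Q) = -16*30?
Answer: -202609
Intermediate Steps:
f(Q) = -480
f(648) + s = -480 - 202129 = -202609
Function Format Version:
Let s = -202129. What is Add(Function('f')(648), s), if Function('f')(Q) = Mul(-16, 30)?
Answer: -202609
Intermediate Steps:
Function('f')(Q) = -480
Add(Function('f')(648), s) = Add(-480, -202129) = -202609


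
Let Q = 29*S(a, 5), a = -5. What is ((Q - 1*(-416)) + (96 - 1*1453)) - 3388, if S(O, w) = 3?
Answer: -4242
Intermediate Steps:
Q = 87 (Q = 29*3 = 87)
((Q - 1*(-416)) + (96 - 1*1453)) - 3388 = ((87 - 1*(-416)) + (96 - 1*1453)) - 3388 = ((87 + 416) + (96 - 1453)) - 3388 = (503 - 1357) - 3388 = -854 - 3388 = -4242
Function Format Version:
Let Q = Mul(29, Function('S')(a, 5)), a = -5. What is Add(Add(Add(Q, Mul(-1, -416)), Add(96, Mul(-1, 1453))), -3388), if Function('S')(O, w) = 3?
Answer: -4242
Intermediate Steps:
Q = 87 (Q = Mul(29, 3) = 87)
Add(Add(Add(Q, Mul(-1, -416)), Add(96, Mul(-1, 1453))), -3388) = Add(Add(Add(87, Mul(-1, -416)), Add(96, Mul(-1, 1453))), -3388) = Add(Add(Add(87, 416), Add(96, -1453)), -3388) = Add(Add(503, -1357), -3388) = Add(-854, -3388) = -4242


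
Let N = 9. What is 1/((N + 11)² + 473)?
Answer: 1/873 ≈ 0.0011455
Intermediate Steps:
1/((N + 11)² + 473) = 1/((9 + 11)² + 473) = 1/(20² + 473) = 1/(400 + 473) = 1/873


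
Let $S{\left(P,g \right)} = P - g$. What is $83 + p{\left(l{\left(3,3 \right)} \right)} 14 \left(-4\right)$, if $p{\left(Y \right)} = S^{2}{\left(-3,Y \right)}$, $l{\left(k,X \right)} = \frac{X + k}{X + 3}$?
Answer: $-813$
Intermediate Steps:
$l{\left(k,X \right)} = \frac{X + k}{3 + X}$
$p{\left(Y \right)} = \left(-3 - Y\right)^{2}$
$83 + p{\left(l{\left(3,3 \right)} \right)} 14 \left(-4\right) = 83 + \left(3 + \frac{3 + 3}{3 + 3}\right)^{2} \cdot 14 \left(-4\right) = 83 + \left(3 + \frac{1}{6} \cdot 6\right)^{2} \left(-56\right) = 83 + \left(3 + 1\right)^{2} \left(-56\right) = 83 + 4^{2} \left(-56\right) = 83 + 16 \left(-56\right) = 83 - 896 = -813$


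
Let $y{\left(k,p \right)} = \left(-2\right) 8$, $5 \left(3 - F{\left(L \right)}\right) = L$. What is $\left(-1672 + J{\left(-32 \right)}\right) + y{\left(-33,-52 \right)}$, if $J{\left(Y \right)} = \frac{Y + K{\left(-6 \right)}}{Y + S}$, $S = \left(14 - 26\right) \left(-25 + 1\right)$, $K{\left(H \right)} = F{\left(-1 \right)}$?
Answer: $- \frac{135049}{80} \approx -1688.1$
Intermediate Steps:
$F{\left(L \right)} = 3 - \frac{L}{5}$
$K{\left(H \right)} = \frac{16}{5}$ ($K{\left(H \right)} = 3 - - \frac{1}{5} = 3 + \frac{1}{5} = \frac{16}{5}$)
$S = 288$ ($S = \left(-12\right) \left(-24\right) = 288$)
$J{\left(Y \right)} = \frac{\frac{16}{5} + Y}{288 + Y}$ ($J{\left(Y \right)} = \frac{Y + \frac{16}{5}}{Y + 288} = \frac{\frac{16}{5} + Y}{288 + Y}$)
$y{\left(k,p \right)} = -16$
$\left(-1672 + J{\left(-32 \right)}\right) + y{\left(-33,-52 \right)} = \left(-1672 + \frac{\frac{16}{5} - 32}{288 - 32}\right) - 16 = \left(-1672 + \frac{1}{256} \left(- \frac{144}{5}\right)\right) - 16 = \left(-1672 - \frac{9}{80}\right) - 16 = - \frac{133769}{80} - 16 = - \frac{135049}{80}$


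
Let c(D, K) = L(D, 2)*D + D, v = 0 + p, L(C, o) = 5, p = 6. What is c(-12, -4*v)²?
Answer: 5184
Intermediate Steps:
v = 6 (v = 0 + 6 = 6)
c(D, K) = 6*D (c(D, K) = 5*D + D = 6*D)
c(-12, -4*v)² = (6*(-12))² = (-72)² = 5184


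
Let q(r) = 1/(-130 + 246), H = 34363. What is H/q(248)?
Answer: 3986108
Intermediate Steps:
q(r) = 1/116
H/q(248) = 34363/(1/116) = 34363*116 = 3986108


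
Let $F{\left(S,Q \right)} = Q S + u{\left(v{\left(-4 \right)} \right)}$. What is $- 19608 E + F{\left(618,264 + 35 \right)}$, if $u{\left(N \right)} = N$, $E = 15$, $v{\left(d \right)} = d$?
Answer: $-109342$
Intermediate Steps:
$F{\left(S,Q \right)} = -4 + Q S$ ($F{\left(S,Q \right)} = Q S - 4 = -4 + Q S$)
$- 19608 E + F{\left(618,264 + 35 \right)} = \left(-19608\right) 15 - \left(4 - \left(264 + 35\right) 618\right) = -294120 + \left(-4 + 299 \cdot 618\right) = -294120 + \left(-4 + 184782\right) = -294120 + 184778 = -109342$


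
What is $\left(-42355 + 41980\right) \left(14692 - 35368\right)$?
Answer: $7753500$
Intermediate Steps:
$\left(-42355 + 41980\right) \left(14692 - 35368\right) = \left(-375\right) \left(-20676\right) = 7753500$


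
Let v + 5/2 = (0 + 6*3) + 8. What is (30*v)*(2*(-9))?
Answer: -12690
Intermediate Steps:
v = 47/2 (v = -5/2 + ((0 + 6*3) + 8) = -5/2 + ((0 + 18) + 8) = -5/2 + (18 + 8) = -5/2 + 26 = 47/2 ≈ 23.500)
(30*v)*(2*(-9)) = (30*(47/2))*(2*(-9)) = 705*(-18) = -12690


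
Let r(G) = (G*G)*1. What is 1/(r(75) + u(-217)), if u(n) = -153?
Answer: 1/5472 ≈ 0.00018275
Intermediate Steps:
r(G) = G² (r(G) = G²*1 = G²)
1/(r(75) + u(-217)) = 1/(75² - 153) = 1/(5625 - 153) = 1/5472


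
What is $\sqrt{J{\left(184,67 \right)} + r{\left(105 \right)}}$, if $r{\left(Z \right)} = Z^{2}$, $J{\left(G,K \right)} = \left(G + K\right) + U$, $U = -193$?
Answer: $\sqrt{11083} \approx 105.28$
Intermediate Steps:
$J{\left(G,K \right)} = -193 + G + K$ ($J{\left(G,K \right)} = \left(G + K\right) - 193 = -193 + G + K$)
$\sqrt{J{\left(184,67 \right)} + r{\left(105 \right)}} = \sqrt{\left(-193 + 184 + 67\right) + 105^{2}} = \sqrt{58 + 11025} = \sqrt{11083}$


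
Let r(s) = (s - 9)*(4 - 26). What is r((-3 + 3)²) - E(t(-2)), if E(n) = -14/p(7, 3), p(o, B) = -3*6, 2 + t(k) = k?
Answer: 1775/9 ≈ 197.22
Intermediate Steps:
r(s) = 198 - 22*s (r(s) = (-9 + s)*(-22) = 198 - 22*s)
t(k) = -2 + k
p(o, B) = -18
E(n) = 7/9 (E(n) = -14/(-18) = -14*(-1/18) = 7/9)
r((-3 + 3)²) - E(t(-2)) = (198 - 22*(-3 + 3)²) - 1*7/9 = (198 - 22*0²) - 7/9 = (198 - 22*0) - 7/9 = (198 + 0) - 7/9 = 198 - 7/9 = 1775/9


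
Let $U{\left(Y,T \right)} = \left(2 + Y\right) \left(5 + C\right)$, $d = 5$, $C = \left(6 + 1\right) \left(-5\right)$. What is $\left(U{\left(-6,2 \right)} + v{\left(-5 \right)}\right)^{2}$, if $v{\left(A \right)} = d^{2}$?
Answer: $21025$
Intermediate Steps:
$C = -35$ ($C = 7 \left(-5\right) = -35$)
$v{\left(A \right)} = 25$ ($v{\left(A \right)} = 5^{2} = 25$)
$U{\left(Y,T \right)} = -60 - 30 Y$ ($U{\left(Y,T \right)} = \left(2 + Y\right) \left(5 - 35\right) = \left(2 + Y\right) \left(-30\right) = -60 - 30 Y$)
$\left(U{\left(-6,2 \right)} + v{\left(-5 \right)}\right)^{2} = \left(\left(-60 - -180\right) + 25\right)^{2} = \left(\left(-60 + 180\right) + 25\right)^{2} = \left(120 + 25\right)^{2} = 145^{2} = 21025$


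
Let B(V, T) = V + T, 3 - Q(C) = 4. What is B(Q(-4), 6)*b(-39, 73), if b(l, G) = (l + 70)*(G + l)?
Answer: 5270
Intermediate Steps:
Q(C) = -1 (Q(C) = 3 - 1*4 = 3 - 4 = -1)
B(V, T) = T + V
b(l, G) = (70 + l)*(G + l)
B(Q(-4), 6)*b(-39, 73) = (6 - 1)*((-39)**2 + 70*73 + 70*(-39) + 73*(-39)) = 5*(1521 + 5110 - 2730 - 2847) = 5*1054 = 5270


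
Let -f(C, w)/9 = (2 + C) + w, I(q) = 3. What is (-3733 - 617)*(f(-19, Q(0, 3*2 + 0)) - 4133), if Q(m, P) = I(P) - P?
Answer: 17195550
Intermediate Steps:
Q(m, P) = 3 - P
f(C, w) = -18 - 9*C - 9*w (f(C, w) = -9*((2 + C) + w) = -9*(2 + C + w) = -18 - 9*C - 9*w)
(-3733 - 617)*(f(-19, Q(0, 3*2 + 0)) - 4133) = (-3733 - 617)*((-18 - 9*(-19) - 9*(3 - (3*2 + 0))) - 4133) = -4350*((-18 + 171 - 9*(3 - (6 + 0))) - 4133) = -4350*((-18 + 171 - 9*(3 - 1*6)) - 4133) = -4350*((-18 + 171 - 9*(3 - 6)) - 4133) = -4350*((-18 + 171 - 9*(-3)) - 4133) = -4350*((-18 + 171 + 27) - 4133) = -4350*(180 - 4133) = -4350*(-3953) = 17195550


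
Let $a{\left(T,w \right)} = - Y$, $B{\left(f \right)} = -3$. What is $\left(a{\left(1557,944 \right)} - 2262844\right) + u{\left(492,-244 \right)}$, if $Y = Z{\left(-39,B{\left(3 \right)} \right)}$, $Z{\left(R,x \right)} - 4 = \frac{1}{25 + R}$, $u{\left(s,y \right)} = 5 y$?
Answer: $- \frac{31696951}{14} \approx -2.2641 \cdot 10^{6}$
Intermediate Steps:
$Z{\left(R,x \right)} = 4 + \frac{1}{25 + R}$
$Y = \frac{55}{14}$ ($Y = \frac{101 + 4 \left(-39\right)}{25 - 39} = \frac{101 - 156}{-14} = \left(- \frac{1}{14}\right) \left(-55\right) = \frac{55}{14} \approx 3.9286$)
$a{\left(T,w \right)} = - \frac{55}{14}$ ($a{\left(T,w \right)} = \left(-1\right) \frac{55}{14} = - \frac{55}{14}$)
$\left(a{\left(1557,944 \right)} - 2262844\right) + u{\left(492,-244 \right)} = \left(- \frac{55}{14} - 2262844\right) + 5 \left(-244\right) = - \frac{31679871}{14} - 1220 = - \frac{31696951}{14}$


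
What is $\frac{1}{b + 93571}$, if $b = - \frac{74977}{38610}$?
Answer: $\frac{38610}{3612701333} \approx 1.0687 \cdot 10^{-5}$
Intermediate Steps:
$b = - \frac{74977}{38610}$ ($b = \left(-74977\right) \frac{1}{38610} = - \frac{74977}{38610} \approx -1.9419$)
$\frac{1}{b + 93571} = \frac{1}{- \frac{74977}{38610} + 93571} = \frac{1}{\frac{3612701333}{38610}} = \frac{38610}{3612701333}$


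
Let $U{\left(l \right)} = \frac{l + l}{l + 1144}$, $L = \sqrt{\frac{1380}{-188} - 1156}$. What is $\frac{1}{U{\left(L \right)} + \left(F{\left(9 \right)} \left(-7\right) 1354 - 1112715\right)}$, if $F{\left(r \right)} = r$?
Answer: $\frac{- \sqrt{2569819} + 53768 i}{13 \left(- 4954998312 i + 92155 \sqrt{2569819}\right)} \approx -8.3471 \cdot 10^{-7} - 4.1502 \cdot 10^{-14} i$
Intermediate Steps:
$L = \frac{i \sqrt{2569819}}{47}$ ($L = \sqrt{1380 \left(- \frac{1}{188}\right) - 1156} = \sqrt{- \frac{345}{47} - 1156} = \sqrt{- \frac{54677}{47}} = \frac{i \sqrt{2569819}}{47} \approx 34.108 i$)
$U{\left(l \right)} = \frac{2 l}{1144 + l}$
$\frac{1}{U{\left(L \right)} + \left(F{\left(9 \right)} \left(-7\right) 1354 - 1112715\right)} = \frac{1}{\frac{2 \frac{i \sqrt{2569819}}{47}}{1144 + \frac{i \sqrt{2569819}}{47}} - \left(1112715 - 9 \left(-7\right) 1354\right)} = \frac{1}{\frac{2 i \sqrt{2569819}}{47 \left(1144 + \frac{i \sqrt{2569819}}{47}\right)} - 1198017} = \frac{1}{-1198017 + \frac{2 i \sqrt{2569819}}{47 \left(1144 + \frac{i \sqrt{2569819}}{47}\right)}}$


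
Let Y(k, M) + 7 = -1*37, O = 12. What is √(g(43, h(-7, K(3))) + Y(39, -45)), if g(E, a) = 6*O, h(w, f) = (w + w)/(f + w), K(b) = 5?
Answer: 2*√7 ≈ 5.2915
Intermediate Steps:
Y(k, M) = -44 (Y(k, M) = -7 - 1*37 = -7 - 37 = -44)
h(w, f) = 2*w/(f + w) (h(w, f) = (2*w)/(f + w) = 2*w/(f + w))
g(E, a) = 72 (g(E, a) = 6*12 = 72)
√(g(43, h(-7, K(3))) + Y(39, -45)) = √(72 - 44) = √28 = 2*√7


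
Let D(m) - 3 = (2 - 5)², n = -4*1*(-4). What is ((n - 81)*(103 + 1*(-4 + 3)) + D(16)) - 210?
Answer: -6828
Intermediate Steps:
n = 16 (n = -4*(-4) = 16)
D(m) = 12 (D(m) = 3 + (2 - 5)² = 3 + (-3)² = 3 + 9 = 12)
((n - 81)*(103 + 1*(-4 + 3)) + D(16)) - 210 = ((16 - 81)*(103 + 1*(-4 + 3)) + 12) - 210 = (-65*(103 + 1*(-1)) + 12) - 210 = (-65*(103 - 1) + 12) - 210 = (-65*102 + 12) - 210 = (-6630 + 12) - 210 = -6618 - 210 = -6828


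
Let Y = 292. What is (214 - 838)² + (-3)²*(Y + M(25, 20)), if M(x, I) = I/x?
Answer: 1960056/5 ≈ 3.9201e+5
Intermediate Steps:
(214 - 838)² + (-3)²*(Y + M(25, 20)) = (214 - 838)² + (-3)²*(292 + 20/25) = (-624)² + 9*(292 + 20*(1/25)) = 389376 + 9*(292 + ⅘) = 389376 + 9*(1464/5) = 389376 + 13176/5 = 1960056/5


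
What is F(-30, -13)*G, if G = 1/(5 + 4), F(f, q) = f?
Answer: -10/3 ≈ -3.3333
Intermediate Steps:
G = ⅑ (G = 1/9 = ⅑ ≈ 0.11111)
F(-30, -13)*G = -30*⅑ = -10/3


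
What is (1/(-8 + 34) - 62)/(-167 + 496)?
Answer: -1611/8554 ≈ -0.18833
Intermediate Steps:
(1/(-8 + 34) - 62)/(-167 + 496) = (1/26 - 62)/329 = (1/26 - 62)*(1/329) = -1611/26*1/329 = -1611/8554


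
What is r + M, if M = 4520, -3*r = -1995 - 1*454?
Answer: 16009/3 ≈ 5336.3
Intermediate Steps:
r = 2449/3 (r = -(-1995 - 1*454)/3 = -(-1995 - 454)/3 = -1/3*(-2449) = 2449/3 ≈ 816.33)
r + M = 2449/3 + 4520 = 16009/3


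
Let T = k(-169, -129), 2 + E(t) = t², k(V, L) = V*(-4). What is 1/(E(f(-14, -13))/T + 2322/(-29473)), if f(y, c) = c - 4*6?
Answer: 19923748/38719919 ≈ 0.51456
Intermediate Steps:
k(V, L) = -4*V
f(y, c) = -24 + c (f(y, c) = c - 24 = -24 + c)
E(t) = -2 + t²
T = 676 (T = -4*(-169) = 676)
1/(E(f(-14, -13))/T + 2322/(-29473)) = 1/((-2 + (-24 - 13)²)/676 + 2322/(-29473)) = 1/((-2 + (-37)²)*(1/676) + 2322*(-1/29473)) = 1/((-2 + 1369)*(1/676) - 2322/29473) = 1/(1367*(1/676) - 2322/29473) = 1/(1367/676 - 2322/29473) = 1/(38719919/19923748) = 19923748/38719919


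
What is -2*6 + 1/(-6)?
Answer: -73/6 ≈ -12.167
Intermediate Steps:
-2*6 + 1/(-6) = -12 - 1/6 = -73/6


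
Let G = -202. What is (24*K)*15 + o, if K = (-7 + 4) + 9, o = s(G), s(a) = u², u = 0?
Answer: 2160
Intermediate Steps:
s(a) = 0 (s(a) = 0² = 0)
o = 0
K = 6 (K = -3 + 9 = 6)
(24*K)*15 + o = (24*6)*15 + 0 = 144*15 + 0 = 2160 + 0 = 2160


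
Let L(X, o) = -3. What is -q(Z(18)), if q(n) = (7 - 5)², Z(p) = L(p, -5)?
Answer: -4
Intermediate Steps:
Z(p) = -3
q(n) = 4 (q(n) = 2² = 4)
-q(Z(18)) = -1*4 = -4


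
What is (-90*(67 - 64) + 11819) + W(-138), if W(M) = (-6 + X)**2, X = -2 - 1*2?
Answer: 11649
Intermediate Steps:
X = -4 (X = -2 - 2 = -4)
W(M) = 100 (W(M) = (-6 - 4)**2 = (-10)**2 = 100)
(-90*(67 - 64) + 11819) + W(-138) = (-90*(67 - 64) + 11819) + 100 = (-90*3 + 11819) + 100 = (-270 + 11819) + 100 = 11549 + 100 = 11649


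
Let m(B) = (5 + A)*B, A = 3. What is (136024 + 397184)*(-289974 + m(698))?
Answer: -151639023120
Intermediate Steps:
m(B) = 8*B (m(B) = (5 + 3)*B = 8*B)
(136024 + 397184)*(-289974 + m(698)) = (136024 + 397184)*(-289974 + 8*698) = 533208*(-289974 + 5584) = 533208*(-284390) = -151639023120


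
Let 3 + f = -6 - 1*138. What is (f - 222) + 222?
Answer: -147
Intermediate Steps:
f = -147 (f = -3 + (-6 - 1*138) = -3 + (-6 - 138) = -3 - 144 = -147)
(f - 222) + 222 = (-147 - 222) + 222 = -369 + 222 = -147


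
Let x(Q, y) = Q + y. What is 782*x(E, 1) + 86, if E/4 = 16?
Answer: 50916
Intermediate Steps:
E = 64 (E = 4*16 = 64)
782*x(E, 1) + 86 = 782*(64 + 1) + 86 = 782*65 + 86 = 50830 + 86 = 50916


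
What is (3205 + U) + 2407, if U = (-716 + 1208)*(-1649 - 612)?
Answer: -1106800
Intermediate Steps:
U = -1112412 (U = 492*(-2261) = -1112412)
(3205 + U) + 2407 = (3205 - 1112412) + 2407 = -1109207 + 2407 = -1106800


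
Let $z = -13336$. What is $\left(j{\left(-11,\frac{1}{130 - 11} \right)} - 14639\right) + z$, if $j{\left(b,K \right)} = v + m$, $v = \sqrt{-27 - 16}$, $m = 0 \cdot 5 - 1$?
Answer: $-27976 + i \sqrt{43} \approx -27976.0 + 6.5574 i$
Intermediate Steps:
$m = -1$ ($m = 0 - 1 = -1$)
$v = i \sqrt{43}$ ($v = \sqrt{-43} = i \sqrt{43} \approx 6.5574 i$)
$j{\left(b,K \right)} = -1 + i \sqrt{43}$ ($j{\left(b,K \right)} = i \sqrt{43} - 1 = -1 + i \sqrt{43}$)
$\left(j{\left(-11,\frac{1}{130 - 11} \right)} - 14639\right) + z = \left(\left(-1 + i \sqrt{43}\right) - 14639\right) - 13336 = \left(-14640 + i \sqrt{43}\right) - 13336 = -27976 + i \sqrt{43}$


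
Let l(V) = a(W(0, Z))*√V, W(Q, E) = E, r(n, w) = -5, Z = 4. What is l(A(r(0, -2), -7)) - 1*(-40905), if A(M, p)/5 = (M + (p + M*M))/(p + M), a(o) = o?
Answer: 40905 + 2*I*√195/3 ≈ 40905.0 + 9.3095*I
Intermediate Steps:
A(M, p) = 5*(M + p + M²)/(M + p) (A(M, p) = 5*((M + (p + M*M))/(p + M)) = 5*((M + (p + M²))/(M + p)) = 5*((M + p + M²)/(M + p)) = 5*(M + p + M²)/(M + p))
l(V) = 4*√V
l(A(r(0, -2), -7)) - 1*(-40905) = 4*√(5*(-5 - 7 + (-5)²)/(-5 - 7)) - 1*(-40905) = 4*√(5*(-5 - 7 + 25)/(-12)) + 40905 = 4*√(5*(-1/12)*13) + 40905 = 4*√(-65/12) + 40905 = 4*(I*√195/6) + 40905 = 2*I*√195/3 + 40905 = 40905 + 2*I*√195/3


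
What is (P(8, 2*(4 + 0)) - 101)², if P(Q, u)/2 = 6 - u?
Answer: 11025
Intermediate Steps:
P(Q, u) = 12 - 2*u (P(Q, u) = 2*(6 - u) = 12 - 2*u)
(P(8, 2*(4 + 0)) - 101)² = ((12 - 4*(4 + 0)) - 101)² = ((12 - 4*4) - 101)² = ((12 - 2*8) - 101)² = ((12 - 16) - 101)² = (-4 - 101)² = (-105)² = 11025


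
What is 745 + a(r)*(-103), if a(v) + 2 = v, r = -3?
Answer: 1260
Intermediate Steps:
a(v) = -2 + v
745 + a(r)*(-103) = 745 + (-2 - 3)*(-103) = 745 - 5*(-103) = 745 + 515 = 1260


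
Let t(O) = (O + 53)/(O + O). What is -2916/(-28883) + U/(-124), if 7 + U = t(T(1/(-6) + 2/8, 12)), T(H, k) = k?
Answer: 11652965/85955808 ≈ 0.13557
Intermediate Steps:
t(O) = (53 + O)/(2*O) (t(O) = (53 + O)/((2*O)) = (53 + O)*(1/(2*O)) = (53 + O)/(2*O))
U = -103/24 (U = -7 + (½)*(53 + 12)/12 = -7 + (½)*(1/12)*65 = -7 + 65/24 = -103/24 ≈ -4.2917)
-2916/(-28883) + U/(-124) = -2916/(-28883) - 103/24/(-124) = -2916*(-1/28883) - 103/24*(-1/124) = 2916/28883 + 103/2976 = 11652965/85955808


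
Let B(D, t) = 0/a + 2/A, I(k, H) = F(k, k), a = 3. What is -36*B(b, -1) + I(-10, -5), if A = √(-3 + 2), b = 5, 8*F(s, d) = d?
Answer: -5/4 + 72*I ≈ -1.25 + 72.0*I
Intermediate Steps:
F(s, d) = d/8
I(k, H) = k/8
A = I (A = √(-1) = I ≈ 1.0*I)
B(D, t) = -2*I (B(D, t) = 0/3 + 2/I = 0*(⅓) + 2*(-I) = 0 - 2*I = -2*I)
-36*B(b, -1) + I(-10, -5) = -(-72)*I + (⅛)*(-10) = 72*I - 5/4 = -5/4 + 72*I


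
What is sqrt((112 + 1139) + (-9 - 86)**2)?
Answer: 2*sqrt(2569) ≈ 101.37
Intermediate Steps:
sqrt((112 + 1139) + (-9 - 86)**2) = sqrt(1251 + (-95)**2) = sqrt(1251 + 9025) = sqrt(10276) = 2*sqrt(2569)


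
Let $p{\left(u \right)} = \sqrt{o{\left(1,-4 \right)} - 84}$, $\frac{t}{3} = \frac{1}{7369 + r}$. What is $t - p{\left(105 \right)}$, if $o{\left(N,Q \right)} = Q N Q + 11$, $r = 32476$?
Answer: $\frac{3}{39845} - i \sqrt{57} \approx 7.5292 \cdot 10^{-5} - 7.5498 i$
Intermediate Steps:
$o{\left(N,Q \right)} = 11 + N Q^{2}$ ($o{\left(N,Q \right)} = N Q Q + 11 = N Q^{2} + 11 = 11 + N Q^{2}$)
$t = \frac{3}{39845}$ ($t = \frac{3}{7369 + 32476} = \frac{3}{39845} \approx 7.5292 \cdot 10^{-5}$)
$p{\left(u \right)} = i \sqrt{57}$ ($p{\left(u \right)} = \sqrt{\left(11 + 1 \left(-4\right)^{2}\right) - 84} = \sqrt{\left(11 + 1 \cdot 16\right) - 84} = \sqrt{\left(11 + 16\right) - 84} = \sqrt{27 - 84} = \sqrt{-57} = i \sqrt{57}$)
$t - p{\left(105 \right)} = \frac{3}{39845} - i \sqrt{57}$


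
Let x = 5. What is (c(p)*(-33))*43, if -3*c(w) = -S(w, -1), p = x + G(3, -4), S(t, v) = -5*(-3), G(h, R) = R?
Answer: -7095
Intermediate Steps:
S(t, v) = 15
p = 1 (p = 5 - 4 = 1)
c(w) = 5 (c(w) = -(-1)*15/3 = -⅓*(-15) = 5)
(c(p)*(-33))*43 = (5*(-33))*43 = -165*43 = -7095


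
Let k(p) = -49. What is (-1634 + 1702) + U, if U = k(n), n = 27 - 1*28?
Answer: 19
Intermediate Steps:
n = -1 (n = 27 - 28 = -1)
U = -49
(-1634 + 1702) + U = (-1634 + 1702) - 49 = 68 - 49 = 19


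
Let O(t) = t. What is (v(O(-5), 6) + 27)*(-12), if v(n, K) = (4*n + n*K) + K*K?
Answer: -156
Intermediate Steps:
v(n, K) = K² + 4*n + K*n (v(n, K) = (4*n + K*n) + K² = K² + 4*n + K*n)
(v(O(-5), 6) + 27)*(-12) = ((6² + 4*(-5) + 6*(-5)) + 27)*(-12) = ((36 - 20 - 30) + 27)*(-12) = (-14 + 27)*(-12) = 13*(-12) = -156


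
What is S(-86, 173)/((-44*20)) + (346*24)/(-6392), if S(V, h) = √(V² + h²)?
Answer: -1038/799 - √1493/176 ≈ -1.5187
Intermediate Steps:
S(-86, 173)/((-44*20)) + (346*24)/(-6392) = √((-86)² + 173²)/((-44*20)) + (346*24)/(-6392) = √(7396 + 29929)/(-880) + 8304*(-1/6392) = √37325*(-1/880) - 1038/799 = (5*√1493)*(-1/880) - 1038/799 = -√1493/176 - 1038/799 = -1038/799 - √1493/176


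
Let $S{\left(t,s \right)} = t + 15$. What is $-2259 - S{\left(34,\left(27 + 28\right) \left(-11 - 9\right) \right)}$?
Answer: $-2308$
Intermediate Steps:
$S{\left(t,s \right)} = 15 + t$
$-2259 - S{\left(34,\left(27 + 28\right) \left(-11 - 9\right) \right)} = -2259 - \left(15 + 34\right) = -2259 - 49 = -2308$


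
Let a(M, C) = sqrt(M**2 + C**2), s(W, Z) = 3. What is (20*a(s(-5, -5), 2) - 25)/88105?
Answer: -5/17621 + 4*sqrt(13)/17621 ≈ 0.00053471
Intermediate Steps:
a(M, C) = sqrt(C**2 + M**2)
(20*a(s(-5, -5), 2) - 25)/88105 = (20*sqrt(2**2 + 3**2) - 25)/88105 = (20*sqrt(4 + 9) - 25)*(1/88105) = (20*sqrt(13) - 25)*(1/88105) = (-25 + 20*sqrt(13))*(1/88105) = -5/17621 + 4*sqrt(13)/17621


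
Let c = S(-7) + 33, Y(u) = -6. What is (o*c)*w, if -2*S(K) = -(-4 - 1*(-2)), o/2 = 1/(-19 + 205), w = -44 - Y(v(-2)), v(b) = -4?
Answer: -1216/93 ≈ -13.075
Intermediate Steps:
w = -38 (w = -44 - 1*(-6) = -44 + 6 = -38)
o = 1/93 (o = 2/(-19 + 205) = 2/186 = 2*(1/186) = 1/93 ≈ 0.010753)
S(K) = -1 (S(K) = -(-1)*(-4 - 1*(-2))/2 = -(-1)*(-4 + 2)/2 = -(-1)*(-2)/2 = -½*2 = -1)
c = 32 (c = -1 + 33 = 32)
(o*c)*w = ((1/93)*32)*(-38) = (32/93)*(-38) = -1216/93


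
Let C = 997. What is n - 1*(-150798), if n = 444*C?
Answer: 593466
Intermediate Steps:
n = 442668 (n = 444*997 = 442668)
n - 1*(-150798) = 442668 - 1*(-150798) = 442668 + 150798 = 593466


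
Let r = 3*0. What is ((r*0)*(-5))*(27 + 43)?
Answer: 0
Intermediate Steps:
r = 0
((r*0)*(-5))*(27 + 43) = ((0*0)*(-5))*(27 + 43) = (0*(-5))*70 = 0*70 = 0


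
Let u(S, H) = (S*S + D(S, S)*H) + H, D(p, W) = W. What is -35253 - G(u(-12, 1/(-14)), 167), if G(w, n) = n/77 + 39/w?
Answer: -5502633538/156079 ≈ -35255.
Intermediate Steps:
u(S, H) = H + S² + H*S (u(S, H) = (S*S + S*H) + H = (S² + H*S) + H = H + S² + H*S)
G(w, n) = 39/w + n/77 (G(w, n) = n*(1/77) + 39/w = n/77 + 39/w = 39/w + n/77)
-35253 - G(u(-12, 1/(-14)), 167) = -35253 - (39/(1/(-14) + (-12)² - 12/(-14)) + (1/77)*167) = -35253 - (39/(-1/14 + 144 - 1/14*(-12)) + 167/77) = -35253 - (39/(-1/14 + 144 + 6/7) + 167/77) = -35253 - (39/(2027/14) + 167/77) = -35253 - (39*(14/2027) + 167/77) = -35253 - (546/2027 + 167/77) = -35253 - 1*380551/156079 = -35253 - 380551/156079 = -5502633538/156079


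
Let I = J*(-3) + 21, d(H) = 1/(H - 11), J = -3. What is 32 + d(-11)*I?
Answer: 337/11 ≈ 30.636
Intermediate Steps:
d(H) = 1/(-11 + H)
I = 30 (I = -3*(-3) + 21 = 9 + 21 = 30)
32 + d(-11)*I = 32 + 30/(-11 - 11) = 32 + 30/(-22) = 32 - 1/22*30 = 32 - 15/11 = 337/11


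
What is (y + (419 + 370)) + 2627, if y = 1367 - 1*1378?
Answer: 3405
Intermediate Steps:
y = -11 (y = 1367 - 1378 = -11)
(y + (419 + 370)) + 2627 = (-11 + (419 + 370)) + 2627 = (-11 + 789) + 2627 = 778 + 2627 = 3405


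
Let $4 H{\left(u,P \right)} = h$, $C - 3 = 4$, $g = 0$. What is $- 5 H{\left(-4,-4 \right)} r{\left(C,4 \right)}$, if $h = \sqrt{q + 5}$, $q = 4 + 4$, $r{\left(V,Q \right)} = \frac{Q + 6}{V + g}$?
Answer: $- \frac{25 \sqrt{13}}{14} \approx -6.4385$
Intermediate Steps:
$C = 7$ ($C = 3 + 4 = 7$)
$r{\left(V,Q \right)} = \frac{6 + Q}{V}$ ($r{\left(V,Q \right)} = \frac{Q + 6}{V + 0} = \frac{6 + Q}{V}$)
$q = 8$
$h = \sqrt{13}$ ($h = \sqrt{8 + 5} = \sqrt{13} \approx 3.6056$)
$H{\left(u,P \right)} = \frac{\sqrt{13}}{4}$
$- 5 H{\left(-4,-4 \right)} r{\left(C,4 \right)} = - 5 \frac{\sqrt{13}}{4} \frac{6 + 4}{7} = - \frac{5 \sqrt{13}}{4} \cdot \frac{1}{7} \cdot 10 = - \frac{5 \sqrt{13}}{4} \cdot \frac{10}{7} = - \frac{25 \sqrt{13}}{14}$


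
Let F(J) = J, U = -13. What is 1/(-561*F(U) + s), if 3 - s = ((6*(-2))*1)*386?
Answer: 1/11928 ≈ 8.3836e-5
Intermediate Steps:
s = 4635 (s = 3 - (6*(-2))*1*386 = 3 - (-12*1)*386 = 3 - (-12)*386 = 3 - 1*(-4632) = 3 + 4632 = 4635)
1/(-561*F(U) + s) = 1/(-561*(-13) + 4635) = 1/(7293 + 4635) = 1/11928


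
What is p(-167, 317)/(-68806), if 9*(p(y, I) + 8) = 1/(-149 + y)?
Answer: 22753/195684264 ≈ 0.00011627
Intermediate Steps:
p(y, I) = -8 + 1/(9*(-149 + y))
p(-167, 317)/(-68806) = ((10729 - 72*(-167))/(9*(-149 - 167)))/(-68806) = ((1/9)*(10729 + 12024)/(-316))*(-1/68806) = ((1/9)*(-1/316)*22753)*(-1/68806) = -22753/2844*(-1/68806) = 22753/195684264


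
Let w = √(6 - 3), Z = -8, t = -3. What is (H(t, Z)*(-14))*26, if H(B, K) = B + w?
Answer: 1092 - 364*√3 ≈ 461.53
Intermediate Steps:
w = √3 ≈ 1.7320
H(B, K) = B + √3
(H(t, Z)*(-14))*26 = ((-3 + √3)*(-14))*26 = (42 - 14*√3)*26 = 1092 - 364*√3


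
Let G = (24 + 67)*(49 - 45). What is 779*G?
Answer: 283556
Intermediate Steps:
G = 364 (G = 91*4 = 364)
779*G = 779*364 = 283556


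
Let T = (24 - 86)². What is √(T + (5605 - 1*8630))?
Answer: 3*√91 ≈ 28.618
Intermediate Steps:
T = 3844 (T = (-62)² = 3844)
√(T + (5605 - 1*8630)) = √(3844 + (5605 - 1*8630)) = √(3844 + (5605 - 8630)) = √(3844 - 3025) = √819 = 3*√91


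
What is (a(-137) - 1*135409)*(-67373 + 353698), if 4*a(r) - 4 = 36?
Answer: -38768118675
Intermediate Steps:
a(r) = 10 (a(r) = 1 + (¼)*36 = 1 + 9 = 10)
(a(-137) - 1*135409)*(-67373 + 353698) = (10 - 1*135409)*(-67373 + 353698) = (10 - 135409)*286325 = -135399*286325 = -38768118675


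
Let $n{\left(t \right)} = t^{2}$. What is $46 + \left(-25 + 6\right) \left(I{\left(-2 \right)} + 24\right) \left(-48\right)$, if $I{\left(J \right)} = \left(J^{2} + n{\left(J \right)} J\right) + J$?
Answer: $16462$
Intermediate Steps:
$I{\left(J \right)} = J + J^{2} + J^{3}$ ($I{\left(J \right)} = \left(J^{2} + J^{2} J\right) + J = \left(J^{2} + J^{3}\right) + J = J + J^{2} + J^{3}$)
$46 + \left(-25 + 6\right) \left(I{\left(-2 \right)} + 24\right) \left(-48\right) = 46 + \left(-25 + 6\right) \left(- 2 \left(1 - 2 + \left(-2\right)^{2}\right) + 24\right) \left(-48\right) = 46 + - 19 \left(- 2 \left(1 - 2 + 4\right) + 24\right) \left(-48\right) = 46 + - 19 \left(\left(-2\right) 3 + 24\right) \left(-48\right) = 46 + - 19 \left(-6 + 24\right) \left(-48\right) = 46 + \left(-19\right) 18 \left(-48\right) = 46 - -16416 = 46 + 16416 = 16462$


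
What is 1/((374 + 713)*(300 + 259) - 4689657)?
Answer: -1/4082024 ≈ -2.4498e-7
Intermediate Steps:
1/((374 + 713)*(300 + 259) - 4689657) = 1/(1087*559 - 4689657) = 1/(607633 - 4689657) = 1/(-4082024) = -1/4082024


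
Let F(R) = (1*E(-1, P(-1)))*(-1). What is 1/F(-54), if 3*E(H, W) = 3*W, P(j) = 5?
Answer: -⅕ ≈ -0.20000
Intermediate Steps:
E(H, W) = W (E(H, W) = (3*W)/3 = W)
F(R) = -5 (F(R) = (1*5)*(-1) = 5*(-1) = -5)
1/F(-54) = 1/(-5) = -⅕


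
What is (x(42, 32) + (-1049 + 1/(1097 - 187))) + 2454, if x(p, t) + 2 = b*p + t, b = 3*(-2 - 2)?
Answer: 847211/910 ≈ 931.00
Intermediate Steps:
b = -12 (b = 3*(-4) = -12)
x(p, t) = -2 + t - 12*p (x(p, t) = -2 + (-12*p + t) = -2 + (t - 12*p) = -2 + t - 12*p)
(x(42, 32) + (-1049 + 1/(1097 - 187))) + 2454 = ((-2 + 32 - 12*42) + (-1049 + 1/(1097 - 187))) + 2454 = ((-2 + 32 - 504) + (-1049 + 1/910)) + 2454 = (-474 + (-1049 + 1/910)) + 2454 = (-474 - 954589/910) + 2454 = -1385929/910 + 2454 = 847211/910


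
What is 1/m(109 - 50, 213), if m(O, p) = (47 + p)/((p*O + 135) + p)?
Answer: 2583/52 ≈ 49.673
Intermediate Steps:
m(O, p) = (47 + p)/(135 + p + O*p) (m(O, p) = (47 + p)/((O*p + 135) + p) = (47 + p)/((135 + O*p) + p) = (47 + p)/(135 + p + O*p))
1/m(109 - 50, 213) = 1/((47 + 213)/(135 + 213 + (109 - 50)*213)) = 1/(260/(135 + 213 + 59*213)) = 1/(260/(135 + 213 + 12567)) = 1/(260/12915) = 1/((1/12915)*260) = 1/(52/2583) = 2583/52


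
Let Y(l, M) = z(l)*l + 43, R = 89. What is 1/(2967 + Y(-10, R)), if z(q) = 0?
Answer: 1/3010 ≈ 0.00033223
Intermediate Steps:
Y(l, M) = 43 (Y(l, M) = 0*l + 43 = 0 + 43 = 43)
1/(2967 + Y(-10, R)) = 1/(2967 + 43) = 1/3010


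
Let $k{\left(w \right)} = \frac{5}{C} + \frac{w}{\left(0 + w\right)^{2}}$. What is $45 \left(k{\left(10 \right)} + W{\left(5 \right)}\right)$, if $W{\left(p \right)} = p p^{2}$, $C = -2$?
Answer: $5517$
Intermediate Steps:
$k{\left(w \right)} = - \frac{5}{2} + \frac{1}{w}$ ($k{\left(w \right)} = \frac{5}{-2} + \frac{w}{\left(0 + w\right)^{2}} = 5 \left(- \frac{1}{2}\right) + \frac{w}{w^{2}} = - \frac{5}{2} + \frac{w}{w^{2}} = - \frac{5}{2} + \frac{1}{w}$)
$W{\left(p \right)} = p^{3}$
$45 \left(k{\left(10 \right)} + W{\left(5 \right)}\right) = 45 \left(\left(- \frac{5}{2} + \frac{1}{10}\right) + 5^{3}\right) = 45 \left(\left(- \frac{5}{2} + \frac{1}{10}\right) + 125\right) = 45 \left(- \frac{12}{5} + 125\right) = 45 \cdot \frac{613}{5} = 5517$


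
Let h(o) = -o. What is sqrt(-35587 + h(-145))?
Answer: 3*I*sqrt(3938) ≈ 188.26*I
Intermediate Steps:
sqrt(-35587 + h(-145)) = sqrt(-35587 - 1*(-145)) = sqrt(-35587 + 145) = sqrt(-35442) = 3*I*sqrt(3938)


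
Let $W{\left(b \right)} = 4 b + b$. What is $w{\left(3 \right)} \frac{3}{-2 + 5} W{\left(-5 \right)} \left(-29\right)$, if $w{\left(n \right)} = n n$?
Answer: $6525$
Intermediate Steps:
$W{\left(b \right)} = 5 b$
$w{\left(n \right)} = n^{2}$
$w{\left(3 \right)} \frac{3}{-2 + 5} W{\left(-5 \right)} \left(-29\right) = 3^{2} \frac{3}{-2 + 5} \cdot 5 \left(-5\right) \left(-29\right) = 9 \cdot \frac{3}{3} \left(-25\right) \left(-29\right) = 9 \cdot 3 \cdot \frac{1}{3} \left(-25\right) \left(-29\right) = 9 \cdot 1 \left(-25\right) \left(-29\right) = 9 \left(-25\right) \left(-29\right) = \left(-225\right) \left(-29\right) = 6525$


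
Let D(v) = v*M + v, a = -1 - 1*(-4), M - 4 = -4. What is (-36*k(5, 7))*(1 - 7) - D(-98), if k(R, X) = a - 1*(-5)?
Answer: 1826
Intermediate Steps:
M = 0 (M = 4 - 4 = 0)
a = 3 (a = -1 + 4 = 3)
k(R, X) = 8 (k(R, X) = 3 - 1*(-5) = 3 + 5 = 8)
D(v) = v (D(v) = v*0 + v = 0 + v = v)
(-36*k(5, 7))*(1 - 7) - D(-98) = (-36*8)*(1 - 7) - 1*(-98) = -288*(-6) + 98 = 1728 + 98 = 1826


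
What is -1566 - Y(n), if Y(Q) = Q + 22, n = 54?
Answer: -1642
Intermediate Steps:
Y(Q) = 22 + Q
-1566 - Y(n) = -1566 - (22 + 54) = -1566 - 1*76 = -1566 - 76 = -1642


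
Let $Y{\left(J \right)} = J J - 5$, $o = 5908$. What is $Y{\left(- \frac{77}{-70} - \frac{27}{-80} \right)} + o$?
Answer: $\frac{1511697}{256} \approx 5905.1$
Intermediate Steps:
$Y{\left(J \right)} = -5 + J^{2}$ ($Y{\left(J \right)} = J^{2} - 5 = -5 + J^{2}$)
$Y{\left(- \frac{77}{-70} - \frac{27}{-80} \right)} + o = \left(-5 + \left(- \frac{77}{-70} - \frac{27}{-80}\right)^{2}\right) + 5908 = \left(-5 + \left(\left(-77\right) \left(- \frac{1}{70}\right) - - \frac{27}{80}\right)^{2}\right) + 5908 = \left(-5 + \left(\frac{11}{10} + \frac{27}{80}\right)^{2}\right) + 5908 = \left(-5 + \left(\frac{23}{16}\right)^{2}\right) + 5908 = \left(-5 + \frac{529}{256}\right) + 5908 = - \frac{751}{256} + 5908 = \frac{1511697}{256}$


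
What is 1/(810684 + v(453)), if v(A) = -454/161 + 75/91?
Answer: 2093/1696757435 ≈ 1.2335e-6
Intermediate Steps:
v(A) = -4177/2093 (v(A) = -454*1/161 + 75*(1/91) = -454/161 + 75/91 = -4177/2093)
1/(810684 + v(453)) = 1/(810684 - 4177/2093) = 1/(1696757435/2093) = 2093/1696757435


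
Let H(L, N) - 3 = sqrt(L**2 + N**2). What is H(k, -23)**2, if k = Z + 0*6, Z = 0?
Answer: 676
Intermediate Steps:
k = 0 (k = 0 + 0*6 = 0 + 0 = 0)
H(L, N) = 3 + sqrt(L**2 + N**2)
H(k, -23)**2 = (3 + sqrt(0**2 + (-23)**2))**2 = (3 + sqrt(0 + 529))**2 = (3 + sqrt(529))**2 = (3 + 23)**2 = 26**2 = 676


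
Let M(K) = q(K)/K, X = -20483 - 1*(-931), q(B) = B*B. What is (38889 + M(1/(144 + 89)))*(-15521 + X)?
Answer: -317801293074/233 ≈ -1.3640e+9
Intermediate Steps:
q(B) = B**2
X = -19552 (X = -20483 + 931 = -19552)
M(K) = K (M(K) = K**2/K = K)
(38889 + M(1/(144 + 89)))*(-15521 + X) = (38889 + 1/(144 + 89))*(-15521 - 19552) = (38889 + 1/233)*(-35073) = (9061138/233)*(-35073) = -317801293074/233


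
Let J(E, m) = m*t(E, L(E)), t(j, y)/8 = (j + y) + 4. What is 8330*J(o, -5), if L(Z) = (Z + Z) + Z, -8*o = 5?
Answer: -499800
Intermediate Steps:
o = -5/8 (o = -⅛*5 = -5/8 ≈ -0.62500)
L(Z) = 3*Z (L(Z) = 2*Z + Z = 3*Z)
t(j, y) = 32 + 8*j + 8*y (t(j, y) = 8*((j + y) + 4) = 8*(4 + j + y) = 32 + 8*j + 8*y)
J(E, m) = m*(32 + 32*E) (J(E, m) = m*(32 + 8*E + 8*(3*E)) = m*(32 + 8*E + 24*E) = m*(32 + 32*E))
8330*J(o, -5) = 8330*(32*(-5)*(1 - 5/8)) = 8330*(32*(-5)*(3/8)) = 8330*(-60) = -499800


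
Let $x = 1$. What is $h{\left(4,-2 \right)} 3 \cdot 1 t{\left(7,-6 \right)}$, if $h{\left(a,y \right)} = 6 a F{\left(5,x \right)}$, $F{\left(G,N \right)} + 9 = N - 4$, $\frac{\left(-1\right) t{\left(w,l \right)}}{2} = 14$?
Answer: $24192$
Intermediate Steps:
$t{\left(w,l \right)} = -28$ ($t{\left(w,l \right)} = \left(-2\right) 14 = -28$)
$F{\left(G,N \right)} = -13 + N$ ($F{\left(G,N \right)} = -9 + \left(N - 4\right) = -9 + \left(-4 + N\right) = -13 + N$)
$h{\left(a,y \right)} = - 72 a$ ($h{\left(a,y \right)} = 6 a \left(-13 + 1\right) = 6 a \left(-12\right) = - 72 a$)
$h{\left(4,-2 \right)} 3 \cdot 1 t{\left(7,-6 \right)} = \left(-72\right) 4 \cdot 3 \cdot 1 \left(-28\right) = \left(-288\right) 3 \cdot 1 \left(-28\right) = \left(-864\right) 1 \left(-28\right) = \left(-864\right) \left(-28\right) = 24192$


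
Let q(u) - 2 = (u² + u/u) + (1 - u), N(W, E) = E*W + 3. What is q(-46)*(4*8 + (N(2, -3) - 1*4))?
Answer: 54150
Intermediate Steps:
N(W, E) = 3 + E*W
q(u) = 4 + u² - u (q(u) = 2 + ((u² + u/u) + (1 - u)) = 2 + ((u² + 1) + (1 - u)) = 2 + ((1 + u²) + (1 - u)) = 2 + (2 + u² - u) = 4 + u² - u)
q(-46)*(4*8 + (N(2, -3) - 1*4)) = (4 + (-46)² - 1*(-46))*(4*8 + ((3 - 3*2) - 1*4)) = (4 + 2116 + 46)*(32 + ((3 - 6) - 4)) = 2166*(32 + (-3 - 4)) = 2166*(32 - 7) = 2166*25 = 54150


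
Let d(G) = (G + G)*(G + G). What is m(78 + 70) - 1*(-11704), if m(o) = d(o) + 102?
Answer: 99422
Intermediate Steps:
d(G) = 4*G² (d(G) = (2*G)*(2*G) = 4*G²)
m(o) = 102 + 4*o² (m(o) = 4*o² + 102 = 102 + 4*o²)
m(78 + 70) - 1*(-11704) = (102 + 4*(78 + 70)²) - 1*(-11704) = (102 + 4*148²) + 11704 = (102 + 4*21904) + 11704 = (102 + 87616) + 11704 = 87718 + 11704 = 99422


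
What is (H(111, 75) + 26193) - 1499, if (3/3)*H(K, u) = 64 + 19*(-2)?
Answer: 24720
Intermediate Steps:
H(K, u) = 26 (H(K, u) = 64 + 19*(-2) = 64 - 38 = 26)
(H(111, 75) + 26193) - 1499 = (26 + 26193) - 1499 = 26219 - 1499 = 24720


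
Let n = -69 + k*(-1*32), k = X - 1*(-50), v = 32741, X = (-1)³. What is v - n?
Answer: 34378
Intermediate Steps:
X = -1
k = 49 (k = -1 - 1*(-50) = -1 + 50 = 49)
n = -1637 (n = -69 + 49*(-1*32) = -69 + 49*(-32) = -69 - 1568 = -1637)
v - n = 32741 - 1*(-1637) = 32741 + 1637 = 34378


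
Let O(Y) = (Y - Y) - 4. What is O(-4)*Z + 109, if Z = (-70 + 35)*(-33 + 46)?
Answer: 1929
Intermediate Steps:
O(Y) = -4 (O(Y) = 0 - 4 = -4)
Z = -455 (Z = -35*13 = -455)
O(-4)*Z + 109 = -4*(-455) + 109 = 1820 + 109 = 1929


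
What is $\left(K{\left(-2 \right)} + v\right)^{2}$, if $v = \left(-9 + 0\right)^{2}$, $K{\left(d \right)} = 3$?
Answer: $7056$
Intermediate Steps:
$v = 81$ ($v = \left(-9\right)^{2} = 81$)
$\left(K{\left(-2 \right)} + v\right)^{2} = \left(3 + 81\right)^{2} = 84^{2} = 7056$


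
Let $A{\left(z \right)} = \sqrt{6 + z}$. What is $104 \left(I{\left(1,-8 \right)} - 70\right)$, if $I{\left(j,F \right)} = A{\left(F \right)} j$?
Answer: $-7280 + 104 i \sqrt{2} \approx -7280.0 + 147.08 i$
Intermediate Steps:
$I{\left(j,F \right)} = j \sqrt{6 + F}$ ($I{\left(j,F \right)} = \sqrt{6 + F} j = j \sqrt{6 + F}$)
$104 \left(I{\left(1,-8 \right)} - 70\right) = 104 \left(1 \sqrt{6 - 8} - 70\right) = 104 \left(1 \sqrt{-2} - 70\right) = 104 \left(1 i \sqrt{2} - 70\right) = 104 \left(i \sqrt{2} - 70\right) = 104 \left(-70 + i \sqrt{2}\right) = -7280 + 104 i \sqrt{2}$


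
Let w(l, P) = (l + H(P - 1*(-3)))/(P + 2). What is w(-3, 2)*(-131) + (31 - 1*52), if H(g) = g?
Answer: -173/2 ≈ -86.500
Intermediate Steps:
w(l, P) = (3 + P + l)/(2 + P) (w(l, P) = (l + (P - 1*(-3)))/(P + 2) = (l + (P + 3))/(2 + P) = (l + (3 + P))/(2 + P) = (3 + P + l)/(2 + P))
w(-3, 2)*(-131) + (31 - 1*52) = ((3 + 2 - 3)/(2 + 2))*(-131) + (31 - 1*52) = (2/4)*(-131) + (31 - 52) = ((1/4)*2)*(-131) - 21 = (1/2)*(-131) - 21 = -131/2 - 21 = -173/2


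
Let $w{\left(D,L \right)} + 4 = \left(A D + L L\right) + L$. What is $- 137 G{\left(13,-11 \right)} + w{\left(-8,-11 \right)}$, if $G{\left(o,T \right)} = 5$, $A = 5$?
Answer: $-619$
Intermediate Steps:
$w{\left(D,L \right)} = -4 + L + L^{2} + 5 D$ ($w{\left(D,L \right)} = -4 + \left(\left(5 D + L L\right) + L\right) = -4 + \left(\left(5 D + L^{2}\right) + L\right) = -4 + \left(\left(L^{2} + 5 D\right) + L\right) = -4 + \left(L + L^{2} + 5 D\right) = -4 + L + L^{2} + 5 D$)
$- 137 G{\left(13,-11 \right)} + w{\left(-8,-11 \right)} = \left(-137\right) 5 + \left(-4 - 11 + \left(-11\right)^{2} + 5 \left(-8\right)\right) = -685 - -66 = -685 + 66 = -619$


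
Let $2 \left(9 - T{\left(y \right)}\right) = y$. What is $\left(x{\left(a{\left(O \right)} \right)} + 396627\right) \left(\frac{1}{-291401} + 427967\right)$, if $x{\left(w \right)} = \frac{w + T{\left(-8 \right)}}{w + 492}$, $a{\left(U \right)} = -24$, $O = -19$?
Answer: $\frac{116913384322079225}{688766} \approx 1.6974 \cdot 10^{11}$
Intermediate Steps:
$T{\left(y \right)} = 9 - \frac{y}{2}$
$x{\left(w \right)} = \frac{13 + w}{492 + w}$ ($x{\left(w \right)} = \frac{w + \left(9 - -4\right)}{w + 492} = \frac{w + \left(9 + 4\right)}{492 + w} = \frac{w + 13}{492 + w} = \frac{13 + w}{492 + w}$)
$\left(x{\left(a{\left(O \right)} \right)} + 396627\right) \left(\frac{1}{-291401} + 427967\right) = \left(\frac{13 - 24}{492 - 24} + 396627\right) \left(\frac{1}{-291401} + 427967\right) = \left(\frac{1}{468} \left(-11\right) + 396627\right) \left(- \frac{1}{291401} + 427967\right) = \left(\frac{1}{468} \left(-11\right) + 396627\right) \frac{124710011766}{291401} = \left(- \frac{11}{468} + 396627\right) \frac{124710011766}{291401} = \frac{185621425}{468} \cdot \frac{124710011766}{291401} = \frac{116913384322079225}{688766}$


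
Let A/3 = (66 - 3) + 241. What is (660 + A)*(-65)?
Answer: -102180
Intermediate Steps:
A = 912 (A = 3*((66 - 3) + 241) = 3*(63 + 241) = 3*304 = 912)
(660 + A)*(-65) = (660 + 912)*(-65) = 1572*(-65) = -102180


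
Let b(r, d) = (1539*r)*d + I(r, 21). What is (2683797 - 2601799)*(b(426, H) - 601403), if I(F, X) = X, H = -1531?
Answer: -82354397419168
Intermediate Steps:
b(r, d) = 21 + 1539*d*r (b(r, d) = (1539*r)*d + 21 = 1539*d*r + 21 = 21 + 1539*d*r)
(2683797 - 2601799)*(b(426, H) - 601403) = (2683797 - 2601799)*((21 + 1539*(-1531)*426) - 601403) = 81998*((21 - 1003745034) - 601403) = 81998*(-1003745013 - 601403) = 81998*(-1004346416) = -82354397419168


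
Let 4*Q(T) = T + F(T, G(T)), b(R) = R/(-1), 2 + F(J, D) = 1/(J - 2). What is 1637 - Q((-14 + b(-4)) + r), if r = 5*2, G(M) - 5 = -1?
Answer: 13101/8 ≈ 1637.6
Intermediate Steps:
G(M) = 4 (G(M) = 5 - 1 = 4)
r = 10
F(J, D) = -2 + 1/(-2 + J) (F(J, D) = -2 + 1/(J - 2) = -2 + 1/(-2 + J))
b(R) = -R (b(R) = R*(-1) = -R)
Q(T) = T/4 + (5 - 2*T)/(4*(-2 + T)) (Q(T) = (T + (5 - 2*T)/(-2 + T))/4 = T/4 + (5 - 2*T)/(4*(-2 + T)))
1637 - Q((-14 + b(-4)) + r) = 1637 - (5 + ((-14 - 1*(-4)) + 10)**2 - 4*((-14 - 1*(-4)) + 10))/(4*(-2 + ((-14 - 1*(-4)) + 10))) = 1637 - (5 + ((-14 + 4) + 10)**2 - 4*((-14 + 4) + 10))/(4*(-2 + ((-14 + 4) + 10))) = 1637 - (5 + (-10 + 10)**2 - 4*(-10 + 10))/(4*(-2 + (-10 + 10))) = 1637 - (5 + 0**2 - 4*0)/(4*(-2 + 0)) = 1637 - (5 + 0 + 0)/(4*(-2)) = 1637 - (-1)*5/(4*2) = 1637 - 1*(-5/8) = 1637 + 5/8 = 13101/8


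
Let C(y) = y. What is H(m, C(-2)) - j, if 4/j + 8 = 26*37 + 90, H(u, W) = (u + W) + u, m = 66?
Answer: 33929/261 ≈ 130.00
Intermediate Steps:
H(u, W) = W + 2*u (H(u, W) = (W + u) + u = W + 2*u)
j = 1/261 (j = 4/(-8 + (26*37 + 90)) = 4/(-8 + (962 + 90)) = 4/(-8 + 1052) = 4/1044 = 4*(1/1044) = 1/261 ≈ 0.0038314)
H(m, C(-2)) - j = (-2 + 2*66) - 1*1/261 = (-2 + 132) - 1/261 = 130 - 1/261 = 33929/261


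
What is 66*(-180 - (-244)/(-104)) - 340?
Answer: -160873/13 ≈ -12375.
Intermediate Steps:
66*(-180 - (-244)/(-104)) - 340 = 66*(-180 - (-244)*(-1)/104) - 340 = 66*(-180 - 1*61/26) - 340 = 66*(-180 - 61/26) - 340 = 66*(-4741/26) - 340 = -156453/13 - 340 = -160873/13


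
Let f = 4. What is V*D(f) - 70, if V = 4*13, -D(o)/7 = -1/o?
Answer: 21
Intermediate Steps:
D(o) = 7/o (D(o) = -(-7)/o = 7/o)
V = 52
V*D(f) - 70 = 52*(7/4) - 70 = 91 - 70 = 21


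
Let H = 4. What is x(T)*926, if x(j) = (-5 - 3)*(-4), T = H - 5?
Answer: 29632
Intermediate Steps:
T = -1 (T = 4 - 5 = -1)
x(j) = 32 (x(j) = -8*(-4) = 32)
x(T)*926 = 32*926 = 29632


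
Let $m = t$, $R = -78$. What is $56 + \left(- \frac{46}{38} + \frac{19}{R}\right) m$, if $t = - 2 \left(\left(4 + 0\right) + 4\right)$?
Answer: $\frac{58736}{741} \approx 79.266$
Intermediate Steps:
$t = -16$ ($t = - 2 \left(4 + 4\right) = \left(-2\right) 8 = -16$)
$m = -16$
$56 + \left(- \frac{46}{38} + \frac{19}{R}\right) m = 56 + \left(- \frac{46}{38} + \frac{19}{-78}\right) \left(-16\right) = 56 + \left(\left(-46\right) \frac{1}{38} + 19 \left(- \frac{1}{78}\right)\right) \left(-16\right) = 56 + \left(- \frac{23}{19} - \frac{19}{78}\right) \left(-16\right) = 56 - - \frac{17240}{741} = 56 + \frac{17240}{741} = \frac{58736}{741}$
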